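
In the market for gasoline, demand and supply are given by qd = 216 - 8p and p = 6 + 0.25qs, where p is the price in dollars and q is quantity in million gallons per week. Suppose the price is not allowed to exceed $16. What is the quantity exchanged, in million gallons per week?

Rearranging supply gives qs = 4p - 24. Setting quantity demanded equal to quantity supplied, 216 - 8p = 4p - 24, gives p* = 20 and q* = 56.
Since 16 < 20, the ceiling is binding.
At p = 16: qd = 216 - 8·16 = 88 and qs = 4·16 - 24 = 40.
The quantity actually transacted is the short side, supply: 40.

40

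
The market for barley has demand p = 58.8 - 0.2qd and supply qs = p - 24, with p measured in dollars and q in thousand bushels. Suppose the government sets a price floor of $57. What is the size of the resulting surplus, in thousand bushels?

24

Rearranging demand gives qd = 294 - 5p. Equilibrium: 294 - 5p = p - 24, so 318 = 6p and p* = 53, q* = 29.
Since 57 > 53, the floor is binding.
At p = 57: qd = 294 - 5·57 = 9 and qs = 57 - 24 = 33.
Surplus = qs - qd = 33 - 9 = 24.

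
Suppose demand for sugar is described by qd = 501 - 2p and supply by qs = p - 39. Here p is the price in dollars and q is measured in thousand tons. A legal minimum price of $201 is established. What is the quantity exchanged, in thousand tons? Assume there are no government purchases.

In a free market, 501 - 2p = p - 39 gives the equilibrium p* = 180, q* = 141.
Because the floor (201) lies above the market-clearing price, it is binding.
At p = 201: qd = 501 - 2·201 = 99 and qs = 201 - 39 = 162.
The quantity actually transacted is the short side, demand: 99.

99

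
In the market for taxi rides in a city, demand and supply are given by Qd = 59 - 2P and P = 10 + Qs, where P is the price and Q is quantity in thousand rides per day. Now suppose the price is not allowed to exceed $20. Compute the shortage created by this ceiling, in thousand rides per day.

Rearranging supply gives Qs = P - 10. Setting quantity demanded equal to quantity supplied, 59 - 2P = P - 10, gives P* = 23 and Q* = 13.
The ceiling of 20 is below the equilibrium price 23, so it binds.
At P = 20: Qd = 59 - 2·20 = 19 and Qs = 20 - 10 = 10.
Shortage = Qd - Qs = 19 - 10 = 9.

9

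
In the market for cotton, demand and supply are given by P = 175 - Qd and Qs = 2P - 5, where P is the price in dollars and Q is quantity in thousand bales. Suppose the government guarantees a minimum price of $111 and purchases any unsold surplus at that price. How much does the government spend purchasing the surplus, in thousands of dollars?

16983

Rearranging demand gives Qd = 175 - P. Equilibrium: 175 - P = 2P - 5, so 180 = 3P and P* = 60, Q* = 115.
Because the floor (111) lies above the market-clearing price, it is binding.
At P = 111: Qd = 175 - 111 = 64 and Qs = 2·111 - 5 = 217.
Surplus = Qs - Qd = 153.
Government expenditure = surplus × support price = 153 × 111 = 16983.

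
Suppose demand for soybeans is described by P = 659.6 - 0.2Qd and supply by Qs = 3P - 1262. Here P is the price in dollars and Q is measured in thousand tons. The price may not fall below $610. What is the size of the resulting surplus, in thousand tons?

Rearranging demand gives Qd = 3298 - 5P. Setting quantity demanded equal to quantity supplied, 3298 - 5P = 3P - 1262, gives P* = 570 and Q* = 448.
The floor of 610 is above the equilibrium price 570, so it binds.
At P = 610: Qd = 3298 - 5·610 = 248 and Qs = 3·610 - 1262 = 568.
Surplus = Qs - Qd = 568 - 248 = 320.

320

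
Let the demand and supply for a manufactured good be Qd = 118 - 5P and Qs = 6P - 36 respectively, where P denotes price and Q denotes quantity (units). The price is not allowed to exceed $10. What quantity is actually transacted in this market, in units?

24

Without the control the market clears where 118 - 5P = 6P - 36, i.e. P* = 14 and Q* = 48.
Because the ceiling (10) lies below the market-clearing price, it is binding.
At P = 10: Qd = 118 - 5·10 = 68 and Qs = 6·10 - 36 = 24.
The quantity actually transacted is the short side, supply: 24.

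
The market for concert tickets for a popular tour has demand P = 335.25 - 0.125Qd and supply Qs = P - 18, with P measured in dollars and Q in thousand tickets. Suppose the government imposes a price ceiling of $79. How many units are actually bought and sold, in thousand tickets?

61

Rearranging demand gives Qd = 2682 - 8P. Without the control the market clears where 2682 - 8P = P - 18, i.e. P* = 300 and Q* = 282.
Since 79 < 300, the ceiling is binding.
At P = 79: Qd = 2682 - 8·79 = 2050 and Qs = 79 - 18 = 61.
The quantity actually transacted is the short side, supply: 61.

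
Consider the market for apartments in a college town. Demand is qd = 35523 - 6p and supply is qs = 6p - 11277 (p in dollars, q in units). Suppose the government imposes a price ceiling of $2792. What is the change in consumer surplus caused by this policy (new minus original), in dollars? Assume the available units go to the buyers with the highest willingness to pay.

Without the control the market clears where 35523 - 6p = 6p - 11277, i.e. p* = 3900 and q* = 12123.
Because the ceiling (2792) lies below the market-clearing price, it is binding.
At p = 2792: qd = 35523 - 6·2792 = 18771 and qs = 6·2792 - 11277 = 5475.
Consumer surplus without the control is ½ · (5920.5 - 3900) · 12123 = 12247260.75.
With the ceiling, 5475 units are sold at 2792 (assume they go to the highest-value buyers). The demand price at q = 5475 is 5008, so CS = ½ · [(5920.5 - 2792) + (5008 - 2792)] · 5475 = 14630568.75.
Change in consumer surplus = 14630568.75 - 12247260.75 = 2383308.

2383308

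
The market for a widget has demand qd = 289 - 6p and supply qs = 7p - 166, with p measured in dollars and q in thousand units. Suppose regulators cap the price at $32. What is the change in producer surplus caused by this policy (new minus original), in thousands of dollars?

-205.5

Without the control the market clears where 289 - 6p = 7p - 166, i.e. p* = 35 and q* = 79.
The ceiling of 32 is below the equilibrium price 35, so it binds.
At p = 32: qd = 289 - 6·32 = 97 and qs = 7·32 - 166 = 58.
Producer surplus without the control is ½ · (35 - 166/7) · 79 = 6241/14.
With the ceiling, producers sell 58 units at 32, so PS = ½ · (32 - 166/7) · 58 = 1682/7.
Change in producer surplus = 1682/7 - 6241/14 = -205.5.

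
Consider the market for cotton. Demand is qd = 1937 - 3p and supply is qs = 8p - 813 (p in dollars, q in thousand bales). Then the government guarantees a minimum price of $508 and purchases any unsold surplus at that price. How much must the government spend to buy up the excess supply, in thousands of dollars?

1441704

In a free market, 1937 - 3p = 8p - 813 gives the equilibrium p* = 250, q* = 1187.
The floor of 508 is above the equilibrium price 250, so it binds.
At p = 508: qd = 1937 - 3·508 = 413 and qs = 8·508 - 813 = 3251.
Surplus = qs - qd = 2838.
Government expenditure = surplus × support price = 2838 × 508 = 1441704.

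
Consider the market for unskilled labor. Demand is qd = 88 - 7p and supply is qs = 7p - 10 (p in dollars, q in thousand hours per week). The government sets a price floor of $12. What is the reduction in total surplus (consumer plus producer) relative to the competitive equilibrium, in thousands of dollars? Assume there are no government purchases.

175

Equilibrium: 88 - 7p = 7p - 10, so 98 = 14p and p* = 7, q* = 39.
Because the floor (12) lies above the market-clearing price, it is binding.
At p = 12: qd = 88 - 7·12 = 4 and qs = 7·12 - 10 = 74.
Quantity traded falls to 4. At q = 4 the demand price is (88 - 4)/7 = 12 and the supply price is (10 + 4)/7 = 2.
Deadweight loss = ½ · (12 - 2) · (39 - 4) = ½ · 10 · 35 = 175.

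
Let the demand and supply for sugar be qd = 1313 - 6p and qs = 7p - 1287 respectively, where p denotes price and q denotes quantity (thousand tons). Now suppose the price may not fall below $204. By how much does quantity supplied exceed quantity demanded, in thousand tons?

Setting quantity demanded equal to quantity supplied, 1313 - 6p = 7p - 1287, gives p* = 200 and q* = 113.
Since 204 > 200, the floor is binding.
At p = 204: qd = 1313 - 6·204 = 89 and qs = 7·204 - 1287 = 141.
Surplus = qs - qd = 141 - 89 = 52.

52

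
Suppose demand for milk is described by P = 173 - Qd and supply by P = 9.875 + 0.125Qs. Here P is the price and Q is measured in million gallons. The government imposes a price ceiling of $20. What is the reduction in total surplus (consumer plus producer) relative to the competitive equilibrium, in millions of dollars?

2304

Rearranging demand gives Qd = 173 - P; rearranging supply gives Qs = 8P - 79. Equilibrium: 173 - P = 8P - 79, so 252 = 9P and P* = 28, Q* = 145.
The ceiling of 20 is below the equilibrium price 28, so it binds.
At P = 20: Qd = 173 - 20 = 153 and Qs = 8·20 - 79 = 81.
Quantity traded falls to 81. At Q = 81 the demand price is 173 - 81 = 92 and the supply price is (79 + 81)/8 = 20.
Deadweight loss = ½ · (92 - 20) · (145 - 81) = ½ · 72 · 64 = 2304.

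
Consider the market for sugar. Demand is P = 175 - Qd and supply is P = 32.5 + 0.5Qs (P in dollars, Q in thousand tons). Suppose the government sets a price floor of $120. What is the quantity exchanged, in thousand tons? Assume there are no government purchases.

Rearranging demand gives Qd = 175 - P; rearranging supply gives Qs = 2P - 65. In a free market, 175 - P = 2P - 65 gives the equilibrium P* = 80, Q* = 95.
Since 120 > 80, the floor is binding.
At P = 120: Qd = 175 - 120 = 55 and Qs = 2·120 - 65 = 175.
The quantity actually transacted is the short side, demand: 55.

55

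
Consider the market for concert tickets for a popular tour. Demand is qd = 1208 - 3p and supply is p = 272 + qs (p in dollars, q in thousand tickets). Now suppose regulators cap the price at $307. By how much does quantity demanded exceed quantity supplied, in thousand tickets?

Rearranging supply gives qs = p - 272. Setting quantity demanded equal to quantity supplied, 1208 - 3p = p - 272, gives p* = 370 and q* = 98.
The ceiling of 307 is below the equilibrium price 370, so it binds.
At p = 307: qd = 1208 - 3·307 = 287 and qs = 307 - 272 = 35.
Shortage = qd - qs = 287 - 35 = 252.

252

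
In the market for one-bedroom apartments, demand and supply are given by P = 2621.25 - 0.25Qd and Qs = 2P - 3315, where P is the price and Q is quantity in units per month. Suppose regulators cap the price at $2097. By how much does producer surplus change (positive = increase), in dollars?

Rearranging demand gives Qd = 10485 - 4P. Equilibrium: 10485 - 4P = 2P - 3315, so 13800 = 6P and P* = 2300, Q* = 1285.
Because the ceiling (2097) lies below the market-clearing price, it is binding.
At P = 2097: Qd = 10485 - 4·2097 = 2097 and Qs = 2·2097 - 3315 = 879.
Producer surplus without the control is ½ · (2300 - 1657.5) · 1285 = 412806.25.
With the ceiling, producers sell 879 units at 2097, so PS = ½ · (2097 - 1657.5) · 879 = 193160.25.
Change in producer surplus = 193160.25 - 412806.25 = -219646.

-219646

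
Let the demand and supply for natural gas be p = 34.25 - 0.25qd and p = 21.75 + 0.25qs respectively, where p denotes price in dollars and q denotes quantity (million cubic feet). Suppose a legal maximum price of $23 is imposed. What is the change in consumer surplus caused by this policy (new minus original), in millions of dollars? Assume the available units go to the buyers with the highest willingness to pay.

-25

Rearranging demand gives qd = 137 - 4p; rearranging supply gives qs = 4p - 87. In a free market, 137 - 4p = 4p - 87 gives the equilibrium p* = 28, q* = 25.
Because the ceiling (23) lies below the market-clearing price, it is binding.
At p = 23: qd = 137 - 4·23 = 45 and qs = 4·23 - 87 = 5.
Consumer surplus without the control is ½ · (34.25 - 28) · 25 = 78.125.
With the ceiling, 5 units are sold at 23 (assume they go to the highest-value buyers). The demand price at q = 5 is 33, so CS = ½ · [(34.25 - 23) + (33 - 23)] · 5 = 53.125.
Change in consumer surplus = 53.125 - 78.125 = -25.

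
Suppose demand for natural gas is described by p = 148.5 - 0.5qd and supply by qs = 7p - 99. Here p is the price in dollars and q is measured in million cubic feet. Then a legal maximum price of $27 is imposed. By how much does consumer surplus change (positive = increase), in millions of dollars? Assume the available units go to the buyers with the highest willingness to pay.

Rearranging demand gives qd = 297 - 2p. Setting quantity demanded equal to quantity supplied, 297 - 2p = 7p - 99, gives p* = 44 and q* = 209.
The ceiling of 27 is below the equilibrium price 44, so it binds.
At p = 27: qd = 297 - 2·27 = 243 and qs = 7·27 - 99 = 90.
Consumer surplus without the control is ½ · (148.5 - 44) · 209 = 10920.25.
With the ceiling, 90 units are sold at 27 (assume they go to the highest-value buyers). The demand price at q = 90 is 103.5, so CS = ½ · [(148.5 - 27) + (103.5 - 27)] · 90 = 8910.
Change in consumer surplus = 8910 - 10920.25 = -2010.25.

-2010.25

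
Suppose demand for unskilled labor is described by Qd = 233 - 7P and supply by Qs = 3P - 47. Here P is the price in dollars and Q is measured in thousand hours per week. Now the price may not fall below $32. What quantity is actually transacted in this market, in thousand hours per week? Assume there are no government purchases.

Equilibrium: 233 - 7P = 3P - 47, so 280 = 10P and P* = 28, Q* = 37.
The floor of 32 is above the equilibrium price 28, so it binds.
At P = 32: Qd = 233 - 7·32 = 9 and Qs = 3·32 - 47 = 49.
The quantity actually transacted is the short side, demand: 9.

9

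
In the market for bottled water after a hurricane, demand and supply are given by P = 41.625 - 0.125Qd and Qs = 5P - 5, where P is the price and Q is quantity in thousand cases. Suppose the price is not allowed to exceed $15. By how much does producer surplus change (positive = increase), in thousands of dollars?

Rearranging demand gives Qd = 333 - 8P. In a free market, 333 - 8P = 5P - 5 gives the equilibrium P* = 26, Q* = 125.
Because the ceiling (15) lies below the market-clearing price, it is binding.
At P = 15: Qd = 333 - 8·15 = 213 and Qs = 5·15 - 5 = 70.
Producer surplus without the control is ½ · (26 - 1) · 125 = 1562.5.
With the ceiling, producers sell 70 units at 15, so PS = ½ · (15 - 1) · 70 = 490.
Change in producer surplus = 490 - 1562.5 = -1072.5.

-1072.5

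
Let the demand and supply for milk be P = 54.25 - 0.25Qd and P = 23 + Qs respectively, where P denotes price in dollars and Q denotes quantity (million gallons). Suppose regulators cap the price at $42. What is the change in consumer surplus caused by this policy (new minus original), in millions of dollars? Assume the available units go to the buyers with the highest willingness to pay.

Rearranging demand gives Qd = 217 - 4P; rearranging supply gives Qs = P - 23. Without the control the market clears where 217 - 4P = P - 23, i.e. P* = 48 and Q* = 25.
Because the ceiling (42) lies below the market-clearing price, it is binding.
At P = 42: Qd = 217 - 4·42 = 49 and Qs = 42 - 23 = 19.
Consumer surplus without the control is ½ · (54.25 - 48) · 25 = 78.125.
With the ceiling, 19 units are sold at 42 (assume they go to the highest-value buyers). The demand price at Q = 19 is 49.5, so CS = ½ · [(54.25 - 42) + (49.5 - 42)] · 19 = 187.625.
Change in consumer surplus = 187.625 - 78.125 = 109.5.

109.5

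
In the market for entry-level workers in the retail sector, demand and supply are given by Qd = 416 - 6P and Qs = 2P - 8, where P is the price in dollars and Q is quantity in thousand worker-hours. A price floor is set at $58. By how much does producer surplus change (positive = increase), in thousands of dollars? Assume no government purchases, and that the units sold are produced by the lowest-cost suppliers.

Equilibrium: 416 - 6P = 2P - 8, so 424 = 8P and P* = 53, Q* = 98.
Because the floor (58) lies above the market-clearing price, it is binding.
At P = 58: Qd = 416 - 6·58 = 68 and Qs = 2·58 - 8 = 108.
Producer surplus without the control is ½ · (53 - 4) · 98 = 2401.
With the floor, 68 units are sold at 58. The supply price at Q = 68 is 38, so PS = ½ · [(58 - 4) + (58 - 38)] · 68 = 2516.
Change in producer surplus = 2516 - 2401 = 115.

115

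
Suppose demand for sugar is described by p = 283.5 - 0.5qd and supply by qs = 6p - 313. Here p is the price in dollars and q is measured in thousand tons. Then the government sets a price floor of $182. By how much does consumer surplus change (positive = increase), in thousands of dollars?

Rearranging demand gives qd = 567 - 2p. Without the control the market clears where 567 - 2p = 6p - 313, i.e. p* = 110 and q* = 347.
The floor of 182 is above the equilibrium price 110, so it binds.
At p = 182: qd = 567 - 2·182 = 203 and qs = 6·182 - 313 = 779.
Consumer surplus without the control is ½ · (283.5 - 110) · 347 = 30102.25.
With the floor, consumers buy 203 units at 182, so CS = ½ · (283.5 - 182) · 203 = 10302.25.
Change in consumer surplus = 10302.25 - 30102.25 = -19800.

-19800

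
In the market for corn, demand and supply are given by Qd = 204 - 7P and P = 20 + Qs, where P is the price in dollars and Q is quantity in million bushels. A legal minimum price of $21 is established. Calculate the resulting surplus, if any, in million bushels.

Rearranging supply gives Qs = P - 20. Without the control the market clears where 204 - 7P = P - 20, i.e. P* = 28 and Q* = 8.
Since 21 is below P* = 28, the floor does not bind and the free-market outcome prevails.
Since the control does not bind, there is no surplus.

0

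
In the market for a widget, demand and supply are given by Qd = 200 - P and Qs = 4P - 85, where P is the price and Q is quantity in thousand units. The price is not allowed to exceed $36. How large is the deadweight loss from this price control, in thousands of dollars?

Equilibrium: 200 - P = 4P - 85, so 285 = 5P and P* = 57, Q* = 143.
Since 36 < 57, the ceiling is binding.
At P = 36: Qd = 200 - 36 = 164 and Qs = 4·36 - 85 = 59.
Quantity traded falls to 59. At Q = 59 the demand price is 200 - 59 = 141 and the supply price is (85 + 59)/4 = 36.
Deadweight loss = ½ · (141 - 36) · (143 - 59) = ½ · 105 · 84 = 4410.

4410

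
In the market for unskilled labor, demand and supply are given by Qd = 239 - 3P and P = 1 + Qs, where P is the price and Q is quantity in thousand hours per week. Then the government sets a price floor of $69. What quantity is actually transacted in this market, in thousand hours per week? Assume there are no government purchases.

32

Rearranging supply gives Qs = P - 1. Equilibrium: 239 - 3P = P - 1, so 240 = 4P and P* = 60, Q* = 59.
Since 69 > 60, the floor is binding.
At P = 69: Qd = 239 - 3·69 = 32 and Qs = 69 - 1 = 68.
The quantity actually transacted is the short side, demand: 32.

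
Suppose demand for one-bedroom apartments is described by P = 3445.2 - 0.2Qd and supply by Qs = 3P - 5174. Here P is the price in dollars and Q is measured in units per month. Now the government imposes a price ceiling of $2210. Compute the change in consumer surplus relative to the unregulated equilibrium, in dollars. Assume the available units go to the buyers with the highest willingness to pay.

Rearranging demand gives Qd = 17226 - 5P. Setting quantity demanded equal to quantity supplied, 17226 - 5P = 3P - 5174, gives P* = 2800 and Q* = 3226.
Since 2210 < 2800, the ceiling is binding.
At P = 2210: Qd = 17226 - 5·2210 = 6176 and Qs = 3·2210 - 5174 = 1456.
Consumer surplus without the control is ½ · (3445.2 - 2800) · 3226 = 1040707.6.
With the ceiling, 1456 units are sold at 2210 (assume they go to the highest-value buyers). The demand price at Q = 1456 is 3154, so CS = ½ · [(3445.2 - 2210) + (3154 - 2210)] · 1456 = 1586457.6.
Change in consumer surplus = 1586457.6 - 1040707.6 = 545750.

545750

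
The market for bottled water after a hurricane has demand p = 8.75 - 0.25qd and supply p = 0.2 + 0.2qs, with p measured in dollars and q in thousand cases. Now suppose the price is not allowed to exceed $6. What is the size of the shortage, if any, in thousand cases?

Rearranging demand gives qd = 35 - 4p; rearranging supply gives qs = 5p - 1. Without the control the market clears where 35 - 4p = 5p - 1, i.e. p* = 4 and q* = 19.
Since 6 is above p* = 4, the ceiling does not bind and the free-market outcome prevails.
Since the control does not bind, there is no shortage.

0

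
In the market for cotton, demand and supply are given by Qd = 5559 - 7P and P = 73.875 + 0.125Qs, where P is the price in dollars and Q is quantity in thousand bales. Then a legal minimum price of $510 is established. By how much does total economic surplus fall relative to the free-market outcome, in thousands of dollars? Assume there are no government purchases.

Rearranging supply gives Qs = 8P - 591. In a free market, 5559 - 7P = 8P - 591 gives the equilibrium P* = 410, Q* = 2689.
Because the floor (510) lies above the market-clearing price, it is binding.
At P = 510: Qd = 5559 - 7·510 = 1989 and Qs = 8·510 - 591 = 3489.
Quantity traded falls to 1989. At Q = 1989 the demand price is (5559 - 1989)/7 = 510 and the supply price is (591 + 1989)/8 = 322.5.
Deadweight loss = ½ · (510 - 322.5) · (2689 - 1989) = ½ · 187.5 · 700 = 65625.

65625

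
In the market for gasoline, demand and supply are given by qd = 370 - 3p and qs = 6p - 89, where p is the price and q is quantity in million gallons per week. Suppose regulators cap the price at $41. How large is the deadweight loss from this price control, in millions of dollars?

900

Setting quantity demanded equal to quantity supplied, 370 - 3p = 6p - 89, gives p* = 51 and q* = 217.
Since 41 < 51, the ceiling is binding.
At p = 41: qd = 370 - 3·41 = 247 and qs = 6·41 - 89 = 157.
Quantity traded falls to 157. At q = 157 the demand price is (370 - 157)/3 = 71 and the supply price is (89 + 157)/6 = 41.
Deadweight loss = ½ · (71 - 41) · (217 - 157) = ½ · 30 · 60 = 900.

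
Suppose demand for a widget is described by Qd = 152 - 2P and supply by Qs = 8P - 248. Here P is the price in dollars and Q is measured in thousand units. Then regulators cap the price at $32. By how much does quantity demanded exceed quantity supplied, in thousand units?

In a free market, 152 - 2P = 8P - 248 gives the equilibrium P* = 40, Q* = 72.
The ceiling of 32 is below the equilibrium price 40, so it binds.
At P = 32: Qd = 152 - 2·32 = 88 and Qs = 8·32 - 248 = 8.
Shortage = Qd - Qs = 88 - 8 = 80.

80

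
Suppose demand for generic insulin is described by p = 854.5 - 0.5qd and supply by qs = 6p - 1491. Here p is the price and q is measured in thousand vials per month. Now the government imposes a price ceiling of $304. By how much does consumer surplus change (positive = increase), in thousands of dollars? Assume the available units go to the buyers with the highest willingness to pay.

Rearranging demand gives qd = 1709 - 2p. In a free market, 1709 - 2p = 6p - 1491 gives the equilibrium p* = 400, q* = 909.
Since 304 < 400, the ceiling is binding.
At p = 304: qd = 1709 - 2·304 = 1101 and qs = 6·304 - 1491 = 333.
Consumer surplus without the control is ½ · (854.5 - 400) · 909 = 206570.25.
With the ceiling, 333 units are sold at 304 (assume they go to the highest-value buyers). The demand price at q = 333 is 688, so CS = ½ · [(854.5 - 304) + (688 - 304)] · 333 = 155594.25.
Change in consumer surplus = 155594.25 - 206570.25 = -50976.

-50976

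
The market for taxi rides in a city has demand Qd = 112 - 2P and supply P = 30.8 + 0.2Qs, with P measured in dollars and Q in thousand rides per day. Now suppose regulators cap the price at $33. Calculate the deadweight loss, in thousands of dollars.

Rearranging supply gives Qs = 5P - 154. Without the control the market clears where 112 - 2P = 5P - 154, i.e. P* = 38 and Q* = 36.
Because the ceiling (33) lies below the market-clearing price, it is binding.
At P = 33: Qd = 112 - 2·33 = 46 and Qs = 5·33 - 154 = 11.
Quantity traded falls to 11. At Q = 11 the demand price is (112 - 11)/2 = 50.5 and the supply price is (154 + 11)/5 = 33.
Deadweight loss = ½ · (50.5 - 33) · (36 - 11) = ½ · 17.5 · 25 = 218.75.

218.75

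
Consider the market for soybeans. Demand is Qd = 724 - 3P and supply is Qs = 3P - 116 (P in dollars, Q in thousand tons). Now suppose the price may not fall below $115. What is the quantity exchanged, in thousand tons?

304

Setting quantity demanded equal to quantity supplied, 724 - 3P = 3P - 116, gives P* = 140 and Q* = 304.
Since 115 is below P* = 140, the floor does not bind and the free-market outcome prevails.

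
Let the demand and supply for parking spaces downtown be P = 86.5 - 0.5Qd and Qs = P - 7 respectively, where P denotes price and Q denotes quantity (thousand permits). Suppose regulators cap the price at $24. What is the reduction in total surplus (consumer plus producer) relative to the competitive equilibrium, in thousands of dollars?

Rearranging demand gives Qd = 173 - 2P. In a free market, 173 - 2P = P - 7 gives the equilibrium P* = 60, Q* = 53.
The ceiling of 24 is below the equilibrium price 60, so it binds.
At P = 24: Qd = 173 - 2·24 = 125 and Qs = 24 - 7 = 17.
Quantity traded falls to 17. At Q = 17 the demand price is (173 - 17)/2 = 78 and the supply price is 7 + 17 = 24.
Deadweight loss = ½ · (78 - 24) · (53 - 17) = ½ · 54 · 36 = 972.

972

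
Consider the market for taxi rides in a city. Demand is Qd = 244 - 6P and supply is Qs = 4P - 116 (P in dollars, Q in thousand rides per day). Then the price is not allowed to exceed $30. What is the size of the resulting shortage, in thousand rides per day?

60

Setting quantity demanded equal to quantity supplied, 244 - 6P = 4P - 116, gives P* = 36 and Q* = 28.
Because the ceiling (30) lies below the market-clearing price, it is binding.
At P = 30: Qd = 244 - 6·30 = 64 and Qs = 4·30 - 116 = 4.
Shortage = Qd - Qs = 64 - 4 = 60.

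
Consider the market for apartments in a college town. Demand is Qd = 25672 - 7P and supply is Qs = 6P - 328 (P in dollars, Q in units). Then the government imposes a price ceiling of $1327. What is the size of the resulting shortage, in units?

In a free market, 25672 - 7P = 6P - 328 gives the equilibrium P* = 2000, Q* = 11672.
Since 1327 < 2000, the ceiling is binding.
At P = 1327: Qd = 25672 - 7·1327 = 16383 and Qs = 6·1327 - 328 = 7634.
Shortage = Qd - Qs = 16383 - 7634 = 8749.

8749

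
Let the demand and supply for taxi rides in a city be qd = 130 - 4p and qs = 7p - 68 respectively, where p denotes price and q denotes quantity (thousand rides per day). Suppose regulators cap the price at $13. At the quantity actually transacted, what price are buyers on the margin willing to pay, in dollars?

Without the control the market clears where 130 - 4p = 7p - 68, i.e. p* = 18 and q* = 58.
Since 13 < 18, the ceiling is binding.
At p = 13: qd = 130 - 4·13 = 78 and qs = 7·13 - 68 = 23.
Only 23 units reach the market. On the demand curve, the marginal buyer's willingness to pay at q = 23 is (130 - 23)/4 = 26.75.

26.75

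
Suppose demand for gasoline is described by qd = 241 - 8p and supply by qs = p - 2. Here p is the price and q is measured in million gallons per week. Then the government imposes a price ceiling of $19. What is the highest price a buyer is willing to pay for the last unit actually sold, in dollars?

28

Without the control the market clears where 241 - 8p = p - 2, i.e. p* = 27 and q* = 25.
Since 19 < 27, the ceiling is binding.
At p = 19: qd = 241 - 8·19 = 89 and qs = 19 - 2 = 17.
Only 17 units reach the market. On the demand curve, the marginal buyer's willingness to pay at q = 17 is (241 - 17)/8 = 28.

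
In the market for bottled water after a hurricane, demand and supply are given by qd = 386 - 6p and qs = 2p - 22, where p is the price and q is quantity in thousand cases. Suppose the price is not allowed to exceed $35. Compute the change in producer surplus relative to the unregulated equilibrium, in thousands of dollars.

Equilibrium: 386 - 6p = 2p - 22, so 408 = 8p and p* = 51, q* = 80.
Because the ceiling (35) lies below the market-clearing price, it is binding.
At p = 35: qd = 386 - 6·35 = 176 and qs = 2·35 - 22 = 48.
Producer surplus without the control is ½ · (51 - 11) · 80 = 1600.
With the ceiling, producers sell 48 units at 35, so PS = ½ · (35 - 11) · 48 = 576.
Change in producer surplus = 576 - 1600 = -1024.

-1024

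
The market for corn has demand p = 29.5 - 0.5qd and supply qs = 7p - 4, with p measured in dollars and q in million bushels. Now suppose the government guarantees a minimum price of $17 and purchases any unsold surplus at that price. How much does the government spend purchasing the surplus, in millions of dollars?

Rearranging demand gives qd = 59 - 2p. Setting quantity demanded equal to quantity supplied, 59 - 2p = 7p - 4, gives p* = 7 and q* = 45.
Because the floor (17) lies above the market-clearing price, it is binding.
At p = 17: qd = 59 - 2·17 = 25 and qs = 7·17 - 4 = 115.
Surplus = qs - qd = 90.
Government expenditure = surplus × support price = 90 × 17 = 1530.

1530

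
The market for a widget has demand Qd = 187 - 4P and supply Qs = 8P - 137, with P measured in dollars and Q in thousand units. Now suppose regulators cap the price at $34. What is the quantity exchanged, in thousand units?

Without the control the market clears where 187 - 4P = 8P - 137, i.e. P* = 27 and Q* = 79.
Since 34 is above P* = 27, the ceiling does not bind and the free-market outcome prevails.

79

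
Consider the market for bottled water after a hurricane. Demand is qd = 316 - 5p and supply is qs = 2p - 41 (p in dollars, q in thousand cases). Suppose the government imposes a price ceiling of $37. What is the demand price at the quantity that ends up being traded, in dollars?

Without the control the market clears where 316 - 5p = 2p - 41, i.e. p* = 51 and q* = 61.
Because the ceiling (37) lies below the market-clearing price, it is binding.
At p = 37: qd = 316 - 5·37 = 131 and qs = 2·37 - 41 = 33.
Only 33 units reach the market. On the demand curve, the marginal buyer's willingness to pay at q = 33 is (316 - 33)/5 = 56.6.

56.6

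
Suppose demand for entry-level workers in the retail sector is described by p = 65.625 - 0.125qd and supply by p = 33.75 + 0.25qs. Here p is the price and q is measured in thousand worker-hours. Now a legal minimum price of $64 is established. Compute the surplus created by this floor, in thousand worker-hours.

108

Rearranging demand gives qd = 525 - 8p; rearranging supply gives qs = 4p - 135. In a free market, 525 - 8p = 4p - 135 gives the equilibrium p* = 55, q* = 85.
Since 64 > 55, the floor is binding.
At p = 64: qd = 525 - 8·64 = 13 and qs = 4·64 - 135 = 121.
Surplus = qs - qd = 121 - 13 = 108.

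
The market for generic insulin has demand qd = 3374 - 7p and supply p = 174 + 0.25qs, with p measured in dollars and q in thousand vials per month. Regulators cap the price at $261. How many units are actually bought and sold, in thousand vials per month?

348

Rearranging supply gives qs = 4p - 696. Without the control the market clears where 3374 - 7p = 4p - 696, i.e. p* = 370 and q* = 784.
The ceiling of 261 is below the equilibrium price 370, so it binds.
At p = 261: qd = 3374 - 7·261 = 1547 and qs = 4·261 - 696 = 348.
The quantity actually transacted is the short side, supply: 348.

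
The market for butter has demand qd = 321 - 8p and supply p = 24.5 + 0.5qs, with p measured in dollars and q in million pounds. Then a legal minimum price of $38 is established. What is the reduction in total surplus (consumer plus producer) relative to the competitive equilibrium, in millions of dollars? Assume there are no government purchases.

20

Rearranging supply gives qs = 2p - 49. Equilibrium: 321 - 8p = 2p - 49, so 370 = 10p and p* = 37, q* = 25.
Since 38 > 37, the floor is binding.
At p = 38: qd = 321 - 8·38 = 17 and qs = 2·38 - 49 = 27.
Quantity traded falls to 17. At q = 17 the demand price is (321 - 17)/8 = 38 and the supply price is (49 + 17)/2 = 33.
Deadweight loss = ½ · (38 - 33) · (25 - 17) = ½ · 5 · 8 = 20.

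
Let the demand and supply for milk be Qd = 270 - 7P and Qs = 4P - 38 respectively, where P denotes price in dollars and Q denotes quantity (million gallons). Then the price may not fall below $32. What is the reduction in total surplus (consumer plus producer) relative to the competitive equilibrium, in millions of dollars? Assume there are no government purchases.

154

Setting quantity demanded equal to quantity supplied, 270 - 7P = 4P - 38, gives P* = 28 and Q* = 74.
The floor of 32 is above the equilibrium price 28, so it binds.
At P = 32: Qd = 270 - 7·32 = 46 and Qs = 4·32 - 38 = 90.
Quantity traded falls to 46. At Q = 46 the demand price is (270 - 46)/7 = 32 and the supply price is (38 + 46)/4 = 21.
Deadweight loss = ½ · (32 - 21) · (74 - 46) = ½ · 11 · 28 = 154.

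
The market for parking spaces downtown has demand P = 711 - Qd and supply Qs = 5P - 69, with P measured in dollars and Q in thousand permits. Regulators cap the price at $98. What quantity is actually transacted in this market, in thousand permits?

Rearranging demand gives Qd = 711 - P. Equilibrium: 711 - P = 5P - 69, so 780 = 6P and P* = 130, Q* = 581.
The ceiling of 98 is below the equilibrium price 130, so it binds.
At P = 98: Qd = 711 - 98 = 613 and Qs = 5·98 - 69 = 421.
The quantity actually transacted is the short side, supply: 421.

421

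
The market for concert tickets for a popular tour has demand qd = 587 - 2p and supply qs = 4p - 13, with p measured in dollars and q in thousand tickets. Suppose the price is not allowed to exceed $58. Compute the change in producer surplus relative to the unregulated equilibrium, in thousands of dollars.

-12726

In a free market, 587 - 2p = 4p - 13 gives the equilibrium p* = 100, q* = 387.
Because the ceiling (58) lies below the market-clearing price, it is binding.
At p = 58: qd = 587 - 2·58 = 471 and qs = 4·58 - 13 = 219.
Producer surplus without the control is ½ · (100 - 3.25) · 387 = 18721.125.
With the ceiling, producers sell 219 units at 58, so PS = ½ · (58 - 3.25) · 219 = 5995.125.
Change in producer surplus = 5995.125 - 18721.125 = -12726.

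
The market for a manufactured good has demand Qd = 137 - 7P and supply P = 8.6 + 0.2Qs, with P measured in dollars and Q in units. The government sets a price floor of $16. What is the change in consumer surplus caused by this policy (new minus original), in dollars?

Rearranging supply gives Qs = 5P - 43. In a free market, 137 - 7P = 5P - 43 gives the equilibrium P* = 15, Q* = 32.
Because the floor (16) lies above the market-clearing price, it is binding.
At P = 16: Qd = 137 - 7·16 = 25 and Qs = 5·16 - 43 = 37.
Consumer surplus without the control is ½ · (137/7 - 15) · 32 = 512/7.
With the floor, consumers buy 25 units at 16, so CS = ½ · (137/7 - 16) · 25 = 625/14.
Change in consumer surplus = 625/14 - 512/7 = -28.5.

-28.5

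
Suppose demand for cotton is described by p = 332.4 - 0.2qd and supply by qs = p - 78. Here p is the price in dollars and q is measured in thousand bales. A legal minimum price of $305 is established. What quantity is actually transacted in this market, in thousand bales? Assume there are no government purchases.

Rearranging demand gives qd = 1662 - 5p. Without the control the market clears where 1662 - 5p = p - 78, i.e. p* = 290 and q* = 212.
Because the floor (305) lies above the market-clearing price, it is binding.
At p = 305: qd = 1662 - 5·305 = 137 and qs = 305 - 78 = 227.
The quantity actually transacted is the short side, demand: 137.

137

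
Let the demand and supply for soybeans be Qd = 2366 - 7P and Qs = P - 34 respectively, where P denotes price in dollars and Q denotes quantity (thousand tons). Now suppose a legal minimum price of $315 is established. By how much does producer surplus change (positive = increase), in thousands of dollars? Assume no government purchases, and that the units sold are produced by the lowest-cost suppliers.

In a free market, 2366 - 7P = P - 34 gives the equilibrium P* = 300, Q* = 266.
Since 315 > 300, the floor is binding.
At P = 315: Qd = 2366 - 7·315 = 161 and Qs = 315 - 34 = 281.
Producer surplus without the control is ½ · (300 - 34) · 266 = 35378.
With the floor, 161 units are sold at 315. The supply price at Q = 161 is 195, so PS = ½ · [(315 - 34) + (315 - 195)] · 161 = 32280.5.
Change in producer surplus = 32280.5 - 35378 = -3097.5.

-3097.5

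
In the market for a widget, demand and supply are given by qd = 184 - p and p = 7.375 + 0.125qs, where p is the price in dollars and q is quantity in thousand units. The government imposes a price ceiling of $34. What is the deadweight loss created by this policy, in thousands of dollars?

0

Rearranging supply gives qs = 8p - 59. Setting quantity demanded equal to quantity supplied, 184 - p = 8p - 59, gives p* = 27 and q* = 157.
The ceiling of 34 is above the equilibrium price 27, so it is not binding; the market clears at p* = 27, q* = 157.
Since the control does not bind, no trades are prevented and deadweight loss is zero.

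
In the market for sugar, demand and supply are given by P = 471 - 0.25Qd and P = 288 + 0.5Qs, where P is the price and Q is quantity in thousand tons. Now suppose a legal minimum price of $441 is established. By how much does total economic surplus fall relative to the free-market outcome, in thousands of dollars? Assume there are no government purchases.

Rearranging demand gives Qd = 1884 - 4P; rearranging supply gives Qs = 2P - 576. Setting quantity demanded equal to quantity supplied, 1884 - 4P = 2P - 576, gives P* = 410 and Q* = 244.
Since 441 > 410, the floor is binding.
At P = 441: Qd = 1884 - 4·441 = 120 and Qs = 2·441 - 576 = 306.
Quantity traded falls to 120. At Q = 120 the demand price is (1884 - 120)/4 = 441 and the supply price is (576 + 120)/2 = 348.
Deadweight loss = ½ · (441 - 348) · (244 - 120) = ½ · 93 · 124 = 5766.

5766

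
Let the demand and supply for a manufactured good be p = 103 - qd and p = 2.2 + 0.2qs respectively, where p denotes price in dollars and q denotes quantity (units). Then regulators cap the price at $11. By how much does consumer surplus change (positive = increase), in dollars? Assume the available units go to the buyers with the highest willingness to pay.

-448

Rearranging demand gives qd = 103 - p; rearranging supply gives qs = 5p - 11. Without the control the market clears where 103 - p = 5p - 11, i.e. p* = 19 and q* = 84.
Since 11 < 19, the ceiling is binding.
At p = 11: qd = 103 - 11 = 92 and qs = 5·11 - 11 = 44.
Consumer surplus without the control is ½ · (103 - 19) · 84 = 3528.
With the ceiling, 44 units are sold at 11 (assume they go to the highest-value buyers). The demand price at q = 44 is 59, so CS = ½ · [(103 - 11) + (59 - 11)] · 44 = 3080.
Change in consumer surplus = 3080 - 3528 = -448.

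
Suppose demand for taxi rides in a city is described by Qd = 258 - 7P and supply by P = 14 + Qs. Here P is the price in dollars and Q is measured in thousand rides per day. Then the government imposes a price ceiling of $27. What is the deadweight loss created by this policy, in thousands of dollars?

Rearranging supply gives Qs = P - 14. Without the control the market clears where 258 - 7P = P - 14, i.e. P* = 34 and Q* = 20.
Since 27 < 34, the ceiling is binding.
At P = 27: Qd = 258 - 7·27 = 69 and Qs = 27 - 14 = 13.
Quantity traded falls to 13. At Q = 13 the demand price is (258 - 13)/7 = 35 and the supply price is 14 + 13 = 27.
Deadweight loss = ½ · (35 - 27) · (20 - 13) = ½ · 8 · 7 = 28.

28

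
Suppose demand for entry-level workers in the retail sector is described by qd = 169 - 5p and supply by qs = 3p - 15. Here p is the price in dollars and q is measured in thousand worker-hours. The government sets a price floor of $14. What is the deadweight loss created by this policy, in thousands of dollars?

Setting quantity demanded equal to quantity supplied, 169 - 5p = 3p - 15, gives p* = 23 and q* = 54.
The floor of 14 is below the equilibrium price 23, so it is not binding; the market clears at p* = 23, q* = 54.
Since the control does not bind, no trades are prevented and deadweight loss is zero.

0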